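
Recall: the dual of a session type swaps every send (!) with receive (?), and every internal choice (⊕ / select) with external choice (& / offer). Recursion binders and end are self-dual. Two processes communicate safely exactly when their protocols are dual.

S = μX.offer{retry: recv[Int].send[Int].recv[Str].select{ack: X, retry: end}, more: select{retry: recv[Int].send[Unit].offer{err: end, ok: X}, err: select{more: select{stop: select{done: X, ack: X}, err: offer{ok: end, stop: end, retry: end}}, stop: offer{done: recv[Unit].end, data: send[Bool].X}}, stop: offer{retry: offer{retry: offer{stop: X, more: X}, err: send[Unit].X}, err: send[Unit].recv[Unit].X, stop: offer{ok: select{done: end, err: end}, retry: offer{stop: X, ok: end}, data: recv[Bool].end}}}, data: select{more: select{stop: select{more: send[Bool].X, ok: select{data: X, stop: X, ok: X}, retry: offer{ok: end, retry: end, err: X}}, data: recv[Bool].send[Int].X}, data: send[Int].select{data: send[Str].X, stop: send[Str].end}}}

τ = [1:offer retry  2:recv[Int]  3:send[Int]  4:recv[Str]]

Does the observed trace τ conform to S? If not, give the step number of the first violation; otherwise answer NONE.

NONE

[1] offer retry  ok  now at recv[Int].send[Int].recv[Str].select{ack: μX.…, retry: end}
[2] recv[Int]  ok  now at send[Int].recv[Str].select{ack: μX.…, retry: end}
[3] send[Int]  ok  now at recv[Str].select{ack: μX.…, retry: end}
[4] recv[Str]  ok  now at select{ack: μX.…, retry: end}
trace exhausted — no violation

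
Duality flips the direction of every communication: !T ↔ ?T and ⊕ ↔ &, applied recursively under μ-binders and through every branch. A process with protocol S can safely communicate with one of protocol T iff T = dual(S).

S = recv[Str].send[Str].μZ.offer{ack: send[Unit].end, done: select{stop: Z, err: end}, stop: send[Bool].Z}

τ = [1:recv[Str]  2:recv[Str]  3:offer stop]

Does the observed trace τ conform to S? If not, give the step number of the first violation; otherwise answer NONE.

2

step 1: recv[Str]  ok  state: send[Str].μZ.…
step 2: got recv[Str], protocol expects send[Str]  ✗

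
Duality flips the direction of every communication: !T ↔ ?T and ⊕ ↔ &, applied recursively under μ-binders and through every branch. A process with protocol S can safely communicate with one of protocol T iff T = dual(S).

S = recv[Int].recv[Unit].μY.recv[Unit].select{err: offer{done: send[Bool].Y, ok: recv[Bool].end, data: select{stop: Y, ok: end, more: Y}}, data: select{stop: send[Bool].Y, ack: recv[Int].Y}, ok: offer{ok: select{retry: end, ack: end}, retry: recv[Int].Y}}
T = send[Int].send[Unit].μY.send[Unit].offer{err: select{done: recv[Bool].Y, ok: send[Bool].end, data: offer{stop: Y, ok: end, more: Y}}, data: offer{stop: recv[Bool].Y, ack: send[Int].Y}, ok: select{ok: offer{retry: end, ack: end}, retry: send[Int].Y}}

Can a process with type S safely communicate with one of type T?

recv[Int] vs send[Int]  ✓
  recv[Unit] vs send[Unit]  ✓
    μY vs μY  ✓ (rec unchanged)
      recv[Unit] vs send[Unit]  ✓
        select{err,data,ok} vs offer{err,data,ok}  ✓ same labels
          • err:
            offer{done,ok,data} vs select{done,ok,data}  ✓ same labels
              • done:
                send[Bool] vs recv[Bool]  ✓
                  Y vs Y  ✓
              • ok:
                recv[Bool] vs send[Bool]  ✓
                  end vs end  ✓
              • data:
                select{stop,ok,more} vs offer{stop,ok,more}  ✓ same labels
                  • stop:
                    Y vs Y  ✓
                  • ok:
                    end vs end  ✓
                  • more:
                    Y vs Y  ✓
          • data:
            select{stop,ack} vs offer{stop,ack}  ✓ same labels
              • stop:
                send[Bool] vs recv[Bool]  ✓
                  Y vs Y  ✓
              • ack:
                recv[Int] vs send[Int]  ✓
                  Y vs Y  ✓
          • ok:
            offer{ok,retry} vs select{ok,retry}  ✓ same labels
              • ok:
                select{retry,ack} vs offer{retry,ack}  ✓ same labels
                  • retry:
                    end vs end  ✓
                  • ack:
                    end vs end  ✓
              • retry:
                recv[Int] vs send[Int]  ✓
                  Y vs Y  ✓

YES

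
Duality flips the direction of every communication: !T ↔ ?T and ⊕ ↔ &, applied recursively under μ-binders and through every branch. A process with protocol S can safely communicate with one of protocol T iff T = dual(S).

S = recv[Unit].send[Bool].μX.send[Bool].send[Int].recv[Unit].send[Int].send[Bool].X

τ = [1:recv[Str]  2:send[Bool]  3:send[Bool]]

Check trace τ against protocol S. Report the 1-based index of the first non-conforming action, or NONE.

1

[1] got recv[Str], protocol expects recv[Unit]  ✗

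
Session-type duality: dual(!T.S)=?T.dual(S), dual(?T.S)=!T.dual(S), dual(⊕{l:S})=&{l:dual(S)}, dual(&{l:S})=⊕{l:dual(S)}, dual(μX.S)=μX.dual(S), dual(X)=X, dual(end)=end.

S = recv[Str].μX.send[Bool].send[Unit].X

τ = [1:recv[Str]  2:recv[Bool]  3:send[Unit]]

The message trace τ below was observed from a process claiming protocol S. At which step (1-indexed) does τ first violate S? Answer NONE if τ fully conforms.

2

@1 recv[Str]  ok  cont: μX.…
@2 got recv[Bool], protocol expects send[Bool]  ✗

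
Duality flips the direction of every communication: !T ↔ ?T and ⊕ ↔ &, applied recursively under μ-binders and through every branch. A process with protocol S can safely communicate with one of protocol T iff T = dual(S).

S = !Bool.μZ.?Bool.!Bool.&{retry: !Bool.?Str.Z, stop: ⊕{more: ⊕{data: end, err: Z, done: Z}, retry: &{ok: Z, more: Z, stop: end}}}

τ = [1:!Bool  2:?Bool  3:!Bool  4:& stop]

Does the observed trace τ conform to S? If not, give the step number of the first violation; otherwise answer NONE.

[1] !Bool  match  state: μZ.…
[2] ?Bool  match  state: !Bool.&{retry: !Bool.?Str.μZ.…, stop: ⊕{more: ⊕{data: end, err: μZ.…, done: μZ.…}, retry: &{ok: μZ.…, more: μZ.…, stop: end}}}
[3] !Bool  match  state: &{retry: !Bool.?Str.μZ.…, stop: ⊕{more: ⊕{data: end, err: μZ.…, done: μZ.…}, retry: &{ok: μZ.…, more: μZ.…, stop: end}}}
[4] & stop  match  state: ⊕{more: ⊕{data: end, err: μZ.…, done: μZ.…}, retry: &{ok: μZ.…, more: μZ.…, stop: end}}
τ conforms to S (length 4)

NONE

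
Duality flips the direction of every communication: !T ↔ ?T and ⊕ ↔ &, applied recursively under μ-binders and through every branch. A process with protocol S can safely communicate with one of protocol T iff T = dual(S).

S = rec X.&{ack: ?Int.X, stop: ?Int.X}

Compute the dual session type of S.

rec X → rec X  (rec unchanged)
  &{ack,stop} → +{ack,stop}  (external→internal)
    • ack:
      ?Int → !Int
        X self-dual
    • stop:
      ?Int → !Int
        X self-dual

rec X.+{ack: !Int.X, stop: !Int.X}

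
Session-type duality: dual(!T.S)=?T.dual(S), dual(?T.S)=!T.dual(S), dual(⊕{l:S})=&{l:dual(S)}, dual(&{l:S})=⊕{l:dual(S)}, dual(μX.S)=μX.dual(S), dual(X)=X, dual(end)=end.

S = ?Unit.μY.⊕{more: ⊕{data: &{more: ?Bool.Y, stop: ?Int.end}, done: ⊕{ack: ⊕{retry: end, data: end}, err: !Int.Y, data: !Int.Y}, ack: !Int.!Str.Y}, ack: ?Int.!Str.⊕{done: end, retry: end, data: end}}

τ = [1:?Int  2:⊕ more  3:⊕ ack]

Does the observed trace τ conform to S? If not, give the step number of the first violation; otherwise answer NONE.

1

step 1: got ?Int, protocol expects ?Unit  ✗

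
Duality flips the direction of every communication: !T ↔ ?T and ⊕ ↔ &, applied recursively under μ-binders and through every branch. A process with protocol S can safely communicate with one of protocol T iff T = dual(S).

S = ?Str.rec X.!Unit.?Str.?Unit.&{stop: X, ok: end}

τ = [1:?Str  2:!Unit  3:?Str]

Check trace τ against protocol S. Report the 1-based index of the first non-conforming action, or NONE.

@1 ?Str  match  state: rec X.…
@2 !Unit  match  state: ?Str.?Unit.&{stop: rec X.…, ok: end}
@3 ?Str  match  state: ?Unit.&{stop: rec X.…, ok: end}
τ conforms to S (length 3)

NONE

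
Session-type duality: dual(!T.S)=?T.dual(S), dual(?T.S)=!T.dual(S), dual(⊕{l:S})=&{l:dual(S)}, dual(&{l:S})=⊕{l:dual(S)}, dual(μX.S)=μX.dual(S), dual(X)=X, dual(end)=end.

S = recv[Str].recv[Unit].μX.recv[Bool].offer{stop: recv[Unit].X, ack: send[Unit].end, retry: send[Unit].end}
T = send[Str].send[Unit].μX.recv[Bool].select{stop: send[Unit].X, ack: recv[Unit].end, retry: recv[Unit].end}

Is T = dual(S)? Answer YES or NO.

NO

recv[Str] vs send[Str]  match
  recv[Unit] vs send[Unit]  match
    μX vs μX  match (μ self-dual)
      recv[Bool] vs recv[Bool]  ✗ same direction on both sides — not dual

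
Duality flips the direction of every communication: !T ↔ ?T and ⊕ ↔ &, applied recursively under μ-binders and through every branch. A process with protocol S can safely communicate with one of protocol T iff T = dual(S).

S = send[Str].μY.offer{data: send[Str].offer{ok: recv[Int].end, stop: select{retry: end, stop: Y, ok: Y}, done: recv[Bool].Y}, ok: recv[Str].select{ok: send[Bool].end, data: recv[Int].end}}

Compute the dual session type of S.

recv[Str].μY.select{data: recv[Str].select{ok: send[Int].end, stop: offer{retry: end, stop: Y, ok: Y}, done: send[Bool].Y}, ok: send[Str].offer{ok: recv[Bool].end, data: send[Int].end}}

send[Str] = recv[Str]
  μY = μY  (binder kept)
    offer{data,ok} = select{data,ok}  (external→internal)
      case data:
        send[Str] = recv[Str]
          offer{ok,stop,done} = select{ok,stop,done}  (external→internal)
            case ok:
              recv[Int] = send[Int]
                end self-dual
            case stop:
              select{retry,stop,ok} = offer{retry,stop,ok}  (internal→external)
                case retry:
                  end self-dual
                case stop:
                  Y self-dual
                case ok:
                  Y self-dual
            case done:
              recv[Bool] = send[Bool]
                Y self-dual
      case ok:
        recv[Str] = send[Str]
          select{ok,data} = offer{ok,data}  (internal→external)
            case ok:
              send[Bool] = recv[Bool]
                end self-dual
            case data:
              recv[Int] = send[Int]
                end self-dual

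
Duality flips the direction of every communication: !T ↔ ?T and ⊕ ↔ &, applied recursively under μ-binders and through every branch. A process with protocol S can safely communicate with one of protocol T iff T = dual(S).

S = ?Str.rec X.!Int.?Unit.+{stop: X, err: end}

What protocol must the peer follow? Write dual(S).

!Str.rec X.?Int.!Unit.&{stop: X, err: end}

?Str → !Str
  rec X → rec X  (μ self-dual)
    !Int → ?Int
      ?Unit → !Unit
        +{stop,err} → &{stop,err}  (select→offer)
          • stop:
            X self-dual
          • err:
            end self-dual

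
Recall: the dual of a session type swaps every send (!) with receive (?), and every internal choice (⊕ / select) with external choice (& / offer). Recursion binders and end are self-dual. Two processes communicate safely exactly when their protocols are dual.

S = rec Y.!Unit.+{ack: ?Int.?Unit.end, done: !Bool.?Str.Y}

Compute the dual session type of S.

rec Y.?Unit.&{ack: !Int.!Unit.end, done: ?Bool.!Str.Y}

rec Y = rec Y  (μ self-dual)
  !Unit = ?Unit
    +{ack,done} = &{ack,done}  (select→offer)
      [ack]
        ?Int = !Int
          ?Unit = !Unit
            dual(end) = end
      [done]
        !Bool = ?Bool
          ?Str = !Str
            dual(Y) = Y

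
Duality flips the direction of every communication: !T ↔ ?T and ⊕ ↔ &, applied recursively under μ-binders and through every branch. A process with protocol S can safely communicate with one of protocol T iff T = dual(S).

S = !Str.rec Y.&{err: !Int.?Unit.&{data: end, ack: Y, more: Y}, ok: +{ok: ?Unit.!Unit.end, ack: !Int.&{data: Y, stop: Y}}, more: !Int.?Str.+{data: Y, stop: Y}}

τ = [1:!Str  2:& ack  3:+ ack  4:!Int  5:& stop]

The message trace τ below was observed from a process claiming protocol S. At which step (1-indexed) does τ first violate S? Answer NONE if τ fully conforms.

2

[1] !Str  ok  residual = rec Y.…
[2] got & ack, protocol expects & err or & ok or & more  ✗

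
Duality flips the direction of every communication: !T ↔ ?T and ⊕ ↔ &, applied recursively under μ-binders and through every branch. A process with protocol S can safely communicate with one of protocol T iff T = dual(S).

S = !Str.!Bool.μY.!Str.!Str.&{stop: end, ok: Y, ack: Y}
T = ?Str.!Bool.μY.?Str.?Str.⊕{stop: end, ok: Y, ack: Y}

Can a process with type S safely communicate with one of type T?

NO

!Str vs ?Str  ok
  !Bool vs !Bool  ✗ same direction on both sides — not dual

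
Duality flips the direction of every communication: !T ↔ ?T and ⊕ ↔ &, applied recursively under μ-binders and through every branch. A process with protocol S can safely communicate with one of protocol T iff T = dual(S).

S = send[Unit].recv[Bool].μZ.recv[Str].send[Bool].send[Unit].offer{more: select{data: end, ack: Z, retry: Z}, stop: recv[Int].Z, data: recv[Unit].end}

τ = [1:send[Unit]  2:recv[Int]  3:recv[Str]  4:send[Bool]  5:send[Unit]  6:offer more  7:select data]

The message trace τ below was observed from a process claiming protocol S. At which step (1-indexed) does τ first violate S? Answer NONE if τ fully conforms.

2

step 1: send[Unit]  ✓  now at recv[Bool].μZ.…
step 2: got recv[Int], protocol expects recv[Bool]  ✗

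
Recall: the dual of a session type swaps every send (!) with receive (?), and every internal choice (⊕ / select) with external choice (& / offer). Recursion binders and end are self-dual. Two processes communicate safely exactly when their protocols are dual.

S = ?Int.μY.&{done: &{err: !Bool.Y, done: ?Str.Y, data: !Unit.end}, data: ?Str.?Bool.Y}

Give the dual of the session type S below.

?Int = !Int
  μY = μY  (rec unchanged)
    &{done,data} = ⊕{done,data}  (&→⊕)
      • done:
        &{err,done,data} = ⊕{err,done,data}  (&→⊕)
          • err:
            !Bool = ?Bool
              dual(Y) = Y
          • done:
            ?Str = !Str
              dual(Y) = Y
          • data:
            !Unit = ?Unit
              dual(end) = end
      • data:
        ?Str = !Str
          ?Bool = !Bool
            dual(Y) = Y

!Int.μY.⊕{done: ⊕{err: ?Bool.Y, done: !Str.Y, data: ?Unit.end}, data: !Str.!Bool.Y}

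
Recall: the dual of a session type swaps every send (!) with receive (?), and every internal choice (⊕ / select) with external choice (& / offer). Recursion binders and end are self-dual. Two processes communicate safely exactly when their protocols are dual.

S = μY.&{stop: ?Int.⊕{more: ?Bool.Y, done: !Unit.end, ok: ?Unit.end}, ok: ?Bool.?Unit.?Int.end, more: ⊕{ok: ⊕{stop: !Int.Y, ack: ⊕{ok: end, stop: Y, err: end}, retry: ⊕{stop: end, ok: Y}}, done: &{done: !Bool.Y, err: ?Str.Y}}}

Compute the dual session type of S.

μY ↦ μY  (μ self-dual)
  &{stop,ok,more} ↦ ⊕{stop,ok,more}  (&→⊕)
    • stop:
      ?Int ↦ !Int
        ⊕{more,done,ok} ↦ &{more,done,ok}  (internal→external)
          • more:
            ?Bool ↦ !Bool
              dual(Y) = Y
          • done:
            !Unit ↦ ?Unit
              dual(end) = end
          • ok:
            ?Unit ↦ !Unit
              dual(end) = end
    • ok:
      ?Bool ↦ !Bool
        ?Unit ↦ !Unit
          ?Int ↦ !Int
            dual(end) = end
    • more:
      ⊕{ok,done} ↦ &{ok,done}  (internal→external)
        • ok:
          ⊕{stop,ack,retry} ↦ &{stop,ack,retry}  (internal→external)
            • stop:
              !Int ↦ ?Int
                dual(Y) = Y
            • ack:
              ⊕{ok,stop,err} ↦ &{ok,stop,err}  (internal→external)
                • ok:
                  dual(end) = end
                • stop:
                  dual(Y) = Y
                • err:
                  dual(end) = end
            • retry:
              ⊕{stop,ok} ↦ &{stop,ok}  (internal→external)
                • stop:
                  dual(end) = end
                • ok:
                  dual(Y) = Y
        • done:
          &{done,err} ↦ ⊕{done,err}  (&→⊕)
            • done:
              !Bool ↦ ?Bool
                dual(Y) = Y
            • err:
              ?Str ↦ !Str
                dual(Y) = Y

μY.⊕{stop: !Int.&{more: !Bool.Y, done: ?Unit.end, ok: !Unit.end}, ok: !Bool.!Unit.!Int.end, more: &{ok: &{stop: ?Int.Y, ack: &{ok: end, stop: Y, err: end}, retry: &{stop: end, ok: Y}}, done: ⊕{done: ?Bool.Y, err: !Str.Y}}}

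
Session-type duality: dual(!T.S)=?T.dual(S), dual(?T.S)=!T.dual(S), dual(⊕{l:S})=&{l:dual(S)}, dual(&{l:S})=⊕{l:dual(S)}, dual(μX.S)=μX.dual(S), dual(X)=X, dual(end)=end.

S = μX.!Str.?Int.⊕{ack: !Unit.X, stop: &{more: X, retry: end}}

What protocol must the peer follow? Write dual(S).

μX.?Str.!Int.&{ack: ?Unit.X, stop: ⊕{more: X, retry: end}}

μX = μX  (μ self-dual)
  !Str = ?Str
    ?Int = !Int
      ⊕{ack,stop} = &{ack,stop}  (select→offer)
        • ack:
          !Unit = ?Unit
            dual(X) = X
        • stop:
          &{more,retry} = ⊕{more,retry}  (external→internal)
            • more:
              dual(X) = X
            • retry:
              dual(end) = end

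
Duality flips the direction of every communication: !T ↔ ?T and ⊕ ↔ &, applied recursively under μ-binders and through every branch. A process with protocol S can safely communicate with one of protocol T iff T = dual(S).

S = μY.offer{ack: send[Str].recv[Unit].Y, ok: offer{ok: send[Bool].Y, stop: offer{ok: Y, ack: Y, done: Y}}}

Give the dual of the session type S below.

μY = μY  (rec unchanged)
  offer{ack,ok} = select{ack,ok}  (&→⊕)
    [ack]
      send[Str] = recv[Str]
        recv[Unit] = send[Unit]
          Y ↦ Y
    [ok]
      offer{ok,stop} = select{ok,stop}  (&→⊕)
        [ok]
          send[Bool] = recv[Bool]
            Y ↦ Y
        [stop]
          offer{ok,ack,done} = select{ok,ack,done}  (&→⊕)
            [ok]
              Y ↦ Y
            [ack]
              Y ↦ Y
            [done]
              Y ↦ Y

μY.select{ack: recv[Str].send[Unit].Y, ok: select{ok: recv[Bool].Y, stop: select{ok: Y, ack: Y, done: Y}}}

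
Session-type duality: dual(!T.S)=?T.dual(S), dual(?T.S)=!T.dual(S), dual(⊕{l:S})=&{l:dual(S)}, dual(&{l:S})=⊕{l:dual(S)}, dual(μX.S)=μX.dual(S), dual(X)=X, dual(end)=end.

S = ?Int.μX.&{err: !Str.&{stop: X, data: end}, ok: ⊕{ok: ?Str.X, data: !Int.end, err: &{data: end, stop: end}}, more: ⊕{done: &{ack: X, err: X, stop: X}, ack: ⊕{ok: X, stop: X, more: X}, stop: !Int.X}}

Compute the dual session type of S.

?Int ↦ !Int
  μX ↦ μX  (binder kept)
    &{err,ok,more} ↦ ⊕{err,ok,more}  (external→internal)
      • err:
        !Str ↦ ?Str
          &{stop,data} ↦ ⊕{stop,data}  (external→internal)
            • stop:
              X self-dual
            • data:
              end self-dual
      • ok:
        ⊕{ok,data,err} ↦ &{ok,data,err}  (internal→external)
          • ok:
            ?Str ↦ !Str
              X self-dual
          • data:
            !Int ↦ ?Int
              end self-dual
          • err:
            &{data,stop} ↦ ⊕{data,stop}  (external→internal)
              • data:
                end self-dual
              • stop:
                end self-dual
      • more:
        ⊕{done,ack,stop} ↦ &{done,ack,stop}  (internal→external)
          • done:
            &{ack,err,stop} ↦ ⊕{ack,err,stop}  (external→internal)
              • ack:
                X self-dual
              • err:
                X self-dual
              • stop:
                X self-dual
          • ack:
            ⊕{ok,stop,more} ↦ &{ok,stop,more}  (internal→external)
              • ok:
                X self-dual
              • stop:
                X self-dual
              • more:
                X self-dual
          • stop:
            !Int ↦ ?Int
              X self-dual

!Int.μX.⊕{err: ?Str.⊕{stop: X, data: end}, ok: &{ok: !Str.X, data: ?Int.end, err: ⊕{data: end, stop: end}}, more: &{done: ⊕{ack: X, err: X, stop: X}, ack: &{ok: X, stop: X, more: X}, stop: ?Int.X}}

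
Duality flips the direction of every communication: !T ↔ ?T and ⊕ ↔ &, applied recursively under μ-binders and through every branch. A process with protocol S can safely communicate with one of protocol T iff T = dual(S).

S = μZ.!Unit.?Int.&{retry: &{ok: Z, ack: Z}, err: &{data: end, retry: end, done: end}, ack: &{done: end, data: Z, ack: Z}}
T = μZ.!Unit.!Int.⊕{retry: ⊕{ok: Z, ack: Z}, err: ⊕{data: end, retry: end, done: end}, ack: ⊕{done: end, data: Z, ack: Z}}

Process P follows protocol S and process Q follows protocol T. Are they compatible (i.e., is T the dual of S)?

μZ vs μZ  ok (rec unchanged)
  !Unit vs !Unit  ✗ same direction on both sides — not dual

NO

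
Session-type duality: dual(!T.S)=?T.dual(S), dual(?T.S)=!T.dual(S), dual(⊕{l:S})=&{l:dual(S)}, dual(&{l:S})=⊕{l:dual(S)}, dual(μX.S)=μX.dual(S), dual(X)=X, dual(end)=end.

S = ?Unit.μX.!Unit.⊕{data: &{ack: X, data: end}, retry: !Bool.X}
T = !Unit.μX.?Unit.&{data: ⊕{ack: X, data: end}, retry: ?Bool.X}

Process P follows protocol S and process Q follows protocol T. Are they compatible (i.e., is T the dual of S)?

YES

?Unit vs !Unit  match
  μX vs μX  match (binder kept)
    !Unit vs ?Unit  match
      ⊕{data,retry} vs &{data,retry}  match labels match
        • data:
          &{ack,data} vs ⊕{ack,data}  match labels match
            • ack:
              X vs X  match
            • data:
              end vs end  match
        • retry:
          !Bool vs ?Bool  match
            X vs X  match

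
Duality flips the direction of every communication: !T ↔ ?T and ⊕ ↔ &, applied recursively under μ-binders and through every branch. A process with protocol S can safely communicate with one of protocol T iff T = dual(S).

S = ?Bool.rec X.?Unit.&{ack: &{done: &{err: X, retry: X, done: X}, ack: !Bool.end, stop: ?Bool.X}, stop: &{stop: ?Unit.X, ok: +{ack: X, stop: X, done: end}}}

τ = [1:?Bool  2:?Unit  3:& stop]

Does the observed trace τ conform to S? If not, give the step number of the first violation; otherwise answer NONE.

NONE

@1 ?Bool  ok  now at rec X.…
@2 ?Unit  ok  now at &{ack: &{done: &{err: rec X.…, retry: rec X.…, done: rec X.…}, ack: !Bool.end, stop: ?Bool.rec X.…}, stop: &{stop: ?Unit.rec X.…, ok: +{ack: rec X.…, stop: rec X.…, done: end}}}
@3 & stop  ok  now at &{stop: ?Unit.rec X.…, ok: +{ack: rec X.…, stop: rec X.…, done: end}}
trace exhausted — no violation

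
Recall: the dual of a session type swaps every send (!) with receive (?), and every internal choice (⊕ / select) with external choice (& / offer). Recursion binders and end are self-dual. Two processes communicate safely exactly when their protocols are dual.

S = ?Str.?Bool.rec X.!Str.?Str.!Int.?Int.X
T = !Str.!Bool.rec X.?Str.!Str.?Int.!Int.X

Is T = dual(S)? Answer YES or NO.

YES

?Str vs !Str  match
  ?Bool vs !Bool  match
    rec X vs rec X  match (μ self-dual)
      !Str vs ?Str  match
        ?Str vs !Str  match
          !Int vs ?Int  match
            ?Int vs !Int  match
              X vs X  match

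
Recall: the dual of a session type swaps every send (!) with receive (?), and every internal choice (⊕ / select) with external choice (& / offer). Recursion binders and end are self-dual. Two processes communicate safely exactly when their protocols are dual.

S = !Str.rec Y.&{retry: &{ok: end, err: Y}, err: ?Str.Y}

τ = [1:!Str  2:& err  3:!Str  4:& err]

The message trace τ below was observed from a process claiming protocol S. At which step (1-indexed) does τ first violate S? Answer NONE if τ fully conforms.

[1] !Str  ok  state: rec Y.…
[2] & err  ok  state: ?Str.rec Y.…
[3] got !Str, protocol expects ?Str  ✗

3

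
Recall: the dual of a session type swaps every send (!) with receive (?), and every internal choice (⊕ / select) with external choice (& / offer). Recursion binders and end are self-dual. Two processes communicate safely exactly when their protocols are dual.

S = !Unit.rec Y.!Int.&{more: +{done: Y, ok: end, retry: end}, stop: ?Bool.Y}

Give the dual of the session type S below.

!Unit → ?Unit
  rec Y → rec Y  (rec unchanged)
    !Int → ?Int
      &{more,stop} → +{more,stop}  (offer→select)
        case more:
          +{done,ok,retry} → &{done,ok,retry}  (internal→external)
            case done:
              Y ↦ Y
            case ok:
              end ↦ end
            case retry:
              end ↦ end
        case stop:
          ?Bool → !Bool
            Y ↦ Y

?Unit.rec Y.?Int.+{more: &{done: Y, ok: end, retry: end}, stop: !Bool.Y}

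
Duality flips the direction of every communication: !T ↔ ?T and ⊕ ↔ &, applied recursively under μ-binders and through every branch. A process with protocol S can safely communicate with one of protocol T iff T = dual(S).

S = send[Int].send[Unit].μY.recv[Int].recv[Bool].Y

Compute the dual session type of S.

recv[Int].recv[Unit].μY.send[Int].send[Bool].Y

send[Int] ↦ recv[Int]
  send[Unit] ↦ recv[Unit]
    μY ↦ μY  (μ self-dual)
      recv[Int] ↦ send[Int]
        recv[Bool] ↦ send[Bool]
          Y ↦ Y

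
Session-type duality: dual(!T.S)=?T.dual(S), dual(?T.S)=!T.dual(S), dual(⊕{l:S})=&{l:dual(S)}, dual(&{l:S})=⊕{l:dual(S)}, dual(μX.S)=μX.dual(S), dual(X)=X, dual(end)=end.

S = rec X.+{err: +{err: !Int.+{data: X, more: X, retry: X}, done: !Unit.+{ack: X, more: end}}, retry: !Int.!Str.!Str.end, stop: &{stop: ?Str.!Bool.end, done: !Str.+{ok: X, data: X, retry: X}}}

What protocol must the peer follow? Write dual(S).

rec X ↦ rec X  (rec unchanged)
  +{err,retry,stop} ↦ &{err,retry,stop}  (select→offer)
    [err]
      +{err,done} ↦ &{err,done}  (select→offer)
        [err]
          !Int ↦ ?Int
            +{data,more,retry} ↦ &{data,more,retry}  (select→offer)
              [data]
                X ↦ X
              [more]
                X ↦ X
              [retry]
                X ↦ X
        [done]
          !Unit ↦ ?Unit
            +{ack,more} ↦ &{ack,more}  (select→offer)
              [ack]
                X ↦ X
              [more]
                end ↦ end
    [retry]
      !Int ↦ ?Int
        !Str ↦ ?Str
          !Str ↦ ?Str
            end ↦ end
    [stop]
      &{stop,done} ↦ +{stop,done}  (external→internal)
        [stop]
          ?Str ↦ !Str
            !Bool ↦ ?Bool
              end ↦ end
        [done]
          !Str ↦ ?Str
            +{ok,data,retry} ↦ &{ok,data,retry}  (select→offer)
              [ok]
                X ↦ X
              [data]
                X ↦ X
              [retry]
                X ↦ X

rec X.&{err: &{err: ?Int.&{data: X, more: X, retry: X}, done: ?Unit.&{ack: X, more: end}}, retry: ?Int.?Str.?Str.end, stop: +{stop: !Str.?Bool.end, done: ?Str.&{ok: X, data: X, retry: X}}}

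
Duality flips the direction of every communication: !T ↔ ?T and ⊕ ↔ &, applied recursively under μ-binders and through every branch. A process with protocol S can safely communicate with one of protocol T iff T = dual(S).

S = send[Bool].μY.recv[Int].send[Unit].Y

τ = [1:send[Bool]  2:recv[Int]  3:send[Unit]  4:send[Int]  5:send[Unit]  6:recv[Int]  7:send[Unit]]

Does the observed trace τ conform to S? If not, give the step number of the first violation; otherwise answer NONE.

4

@1 send[Bool]  match  now at μY.…
@2 recv[Int]  match  now at send[Unit].μY.…
@3 send[Unit]  match  now at μY.…
@4 got send[Int], protocol expects recv[Int]  ✗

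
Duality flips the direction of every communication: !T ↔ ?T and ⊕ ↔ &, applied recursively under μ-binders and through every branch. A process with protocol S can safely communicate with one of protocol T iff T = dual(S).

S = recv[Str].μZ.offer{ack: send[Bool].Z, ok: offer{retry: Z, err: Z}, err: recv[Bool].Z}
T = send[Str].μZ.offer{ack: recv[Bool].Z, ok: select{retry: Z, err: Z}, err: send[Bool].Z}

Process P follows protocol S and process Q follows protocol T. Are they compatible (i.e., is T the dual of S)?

recv[Str] vs send[Str]  match
  μZ vs μZ  match (binder kept)
    offer{ack,ok,err} vs offer{ack,ok,err}  ✗ choice polarity not flipped — not dual

NO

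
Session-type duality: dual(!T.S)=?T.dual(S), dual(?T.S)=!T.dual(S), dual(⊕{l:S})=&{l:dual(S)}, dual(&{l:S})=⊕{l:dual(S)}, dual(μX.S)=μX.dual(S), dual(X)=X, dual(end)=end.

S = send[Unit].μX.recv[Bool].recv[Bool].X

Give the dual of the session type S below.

recv[Unit].μX.send[Bool].send[Bool].X

send[Unit] = recv[Unit]
  μX = μX  (binder kept)
    recv[Bool] = send[Bool]
      recv[Bool] = send[Bool]
        dual(X) = X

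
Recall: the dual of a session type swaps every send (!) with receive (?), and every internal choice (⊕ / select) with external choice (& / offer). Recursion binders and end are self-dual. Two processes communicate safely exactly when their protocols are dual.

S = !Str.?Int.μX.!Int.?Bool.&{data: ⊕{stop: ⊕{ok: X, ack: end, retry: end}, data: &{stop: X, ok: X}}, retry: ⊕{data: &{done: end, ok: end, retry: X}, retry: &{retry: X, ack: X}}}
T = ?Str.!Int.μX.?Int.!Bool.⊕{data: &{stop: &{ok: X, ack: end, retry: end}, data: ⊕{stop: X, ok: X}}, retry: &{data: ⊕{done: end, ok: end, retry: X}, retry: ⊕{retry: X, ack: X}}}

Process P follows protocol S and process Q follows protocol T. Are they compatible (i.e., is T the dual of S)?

!Str vs ?Str  match
  ?Int vs !Int  match
    μX vs μX  match (binder kept)
      !Int vs ?Int  match
        ?Bool vs !Bool  match
          &{data,retry} vs ⊕{data,retry}  match labels match
            case data:
              ⊕{stop,data} vs &{stop,data}  match labels match
                case stop:
                  ⊕{ok,ack,retry} vs &{ok,ack,retry}  match labels match
                    case ok:
                      X vs X  match
                    case ack:
                      end vs end  match
                    case retry:
                      end vs end  match
                case data:
                  &{stop,ok} vs ⊕{stop,ok}  match labels match
                    case stop:
                      X vs X  match
                    case ok:
                      X vs X  match
            case retry:
              ⊕{data,retry} vs &{data,retry}  match labels match
                case data:
                  &{done,ok,retry} vs ⊕{done,ok,retry}  match labels match
                    case done:
                      end vs end  match
                    case ok:
                      end vs end  match
                    case retry:
                      X vs X  match
                case retry:
                  &{retry,ack} vs ⊕{retry,ack}  match labels match
                    case retry:
                      X vs X  match
                    case ack:
                      X vs X  match

YES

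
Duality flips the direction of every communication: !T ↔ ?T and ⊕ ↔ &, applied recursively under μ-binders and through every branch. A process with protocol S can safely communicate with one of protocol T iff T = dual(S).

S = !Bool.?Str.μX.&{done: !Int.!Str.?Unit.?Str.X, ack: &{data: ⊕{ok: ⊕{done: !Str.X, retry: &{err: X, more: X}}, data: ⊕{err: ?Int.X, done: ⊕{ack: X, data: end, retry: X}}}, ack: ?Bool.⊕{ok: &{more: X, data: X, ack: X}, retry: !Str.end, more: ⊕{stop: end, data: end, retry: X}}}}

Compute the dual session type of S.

?Bool.!Str.μX.⊕{done: ?Int.?Str.!Unit.!Str.X, ack: ⊕{data: &{ok: &{done: ?Str.X, retry: ⊕{err: X, more: X}}, data: &{err: !Int.X, done: &{ack: X, data: end, retry: X}}}, ack: !Bool.&{ok: ⊕{more: X, data: X, ack: X}, retry: ?Str.end, more: &{stop: end, data: end, retry: X}}}}

!Bool → ?Bool
  ?Str → !Str
    μX → μX  (binder kept)
      &{done,ack} → ⊕{done,ack}  (&→⊕)
        case done:
          !Int → ?Int
            !Str → ?Str
              ?Unit → !Unit
                ?Str → !Str
                  X self-dual
        case ack:
          &{data,ack} → ⊕{data,ack}  (&→⊕)
            case data:
              ⊕{ok,data} → &{ok,data}  (select→offer)
                case ok:
                  ⊕{done,retry} → &{done,retry}  (select→offer)
                    case done:
                      !Str → ?Str
                        X self-dual
                    case retry:
                      &{err,more} → ⊕{err,more}  (&→⊕)
                        case err:
                          X self-dual
                        case more:
                          X self-dual
                case data:
                  ⊕{err,done} → &{err,done}  (select→offer)
                    case err:
                      ?Int → !Int
                        X self-dual
                    case done:
                      ⊕{ack,data,retry} → &{ack,data,retry}  (select→offer)
                        case ack:
                          X self-dual
                        case data:
                          end self-dual
                        case retry:
                          X self-dual
            case ack:
              ?Bool → !Bool
                ⊕{ok,retry,more} → &{ok,retry,more}  (select→offer)
                  case ok:
                    &{more,data,ack} → ⊕{more,data,ack}  (&→⊕)
                      case more:
                        X self-dual
                      case data:
                        X self-dual
                      case ack:
                        X self-dual
                  case retry:
                    !Str → ?Str
                      end self-dual
                  case more:
                    ⊕{stop,data,retry} → &{stop,data,retry}  (select→offer)
                      case stop:
                        end self-dual
                      case data:
                        end self-dual
                      case retry:
                        X self-dual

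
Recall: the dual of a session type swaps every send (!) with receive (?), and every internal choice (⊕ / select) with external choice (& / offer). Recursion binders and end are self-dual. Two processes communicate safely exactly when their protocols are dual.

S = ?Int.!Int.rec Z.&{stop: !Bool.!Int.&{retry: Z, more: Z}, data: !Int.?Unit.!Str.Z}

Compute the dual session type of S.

?Int → !Int
  !Int → ?Int
    rec Z → rec Z  (binder kept)
      &{stop,data} → +{stop,data}  (offer→select)
        • stop:
          !Bool → ?Bool
            !Int → ?Int
              &{retry,more} → +{retry,more}  (offer→select)
                • retry:
                  Z self-dual
                • more:
                  Z self-dual
        • data:
          !Int → ?Int
            ?Unit → !Unit
              !Str → ?Str
                Z self-dual

!Int.?Int.rec Z.+{stop: ?Bool.?Int.+{retry: Z, more: Z}, data: ?Int.!Unit.?Str.Z}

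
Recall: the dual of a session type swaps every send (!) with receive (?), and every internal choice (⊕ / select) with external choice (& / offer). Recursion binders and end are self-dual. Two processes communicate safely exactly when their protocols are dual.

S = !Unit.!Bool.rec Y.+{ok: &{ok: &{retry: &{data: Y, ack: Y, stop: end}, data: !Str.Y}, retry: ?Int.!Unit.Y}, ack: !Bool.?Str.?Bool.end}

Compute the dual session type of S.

?Unit.?Bool.rec Y.&{ok: +{ok: +{retry: +{data: Y, ack: Y, stop: end}, data: ?Str.Y}, retry: !Int.?Unit.Y}, ack: ?Bool.!Str.!Bool.end}

!Unit → ?Unit
  !Bool → ?Bool
    rec Y → rec Y  (rec unchanged)
      +{ok,ack} → &{ok,ack}  (⊕→&)
        [ok]
          &{ok,retry} → +{ok,retry}  (offer→select)
            [ok]
              &{retry,data} → +{retry,data}  (offer→select)
                [retry]
                  &{data,ack,stop} → +{data,ack,stop}  (offer→select)
                    [data]
                      Y self-dual
                    [ack]
                      Y self-dual
                    [stop]
                      end self-dual
                [data]
                  !Str → ?Str
                    Y self-dual
            [retry]
              ?Int → !Int
                !Unit → ?Unit
                  Y self-dual
        [ack]
          !Bool → ?Bool
            ?Str → !Str
              ?Bool → !Bool
                end self-dual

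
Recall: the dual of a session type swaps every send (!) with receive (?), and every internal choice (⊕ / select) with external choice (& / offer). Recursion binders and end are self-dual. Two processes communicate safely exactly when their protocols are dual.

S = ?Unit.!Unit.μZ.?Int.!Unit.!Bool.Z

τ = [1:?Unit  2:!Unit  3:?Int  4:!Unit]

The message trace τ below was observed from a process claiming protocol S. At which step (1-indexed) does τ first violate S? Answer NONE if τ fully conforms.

step 1: ?Unit  ✓  state: !Unit.μZ.…
step 2: !Unit  ✓  state: μZ.…
step 3: ?Int  ✓  state: !Unit.!Bool.μZ.…
step 4: !Unit  ✓  state: !Bool.μZ.…
trace exhausted — no violation

NONE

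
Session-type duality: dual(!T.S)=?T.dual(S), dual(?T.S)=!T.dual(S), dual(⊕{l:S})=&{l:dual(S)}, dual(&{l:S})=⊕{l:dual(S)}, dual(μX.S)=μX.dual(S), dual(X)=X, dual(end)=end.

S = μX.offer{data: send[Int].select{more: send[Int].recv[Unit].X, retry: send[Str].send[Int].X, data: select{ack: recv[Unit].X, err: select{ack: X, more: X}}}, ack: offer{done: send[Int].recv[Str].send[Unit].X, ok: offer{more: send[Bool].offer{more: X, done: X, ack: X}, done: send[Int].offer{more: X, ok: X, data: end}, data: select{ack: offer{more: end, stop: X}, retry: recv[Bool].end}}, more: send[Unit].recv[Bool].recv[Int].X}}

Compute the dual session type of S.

μX.select{data: recv[Int].offer{more: recv[Int].send[Unit].X, retry: recv[Str].recv[Int].X, data: offer{ack: send[Unit].X, err: offer{ack: X, more: X}}}, ack: select{done: recv[Int].send[Str].recv[Unit].X, ok: select{more: recv[Bool].select{more: X, done: X, ack: X}, done: recv[Int].select{more: X, ok: X, data: end}, data: offer{ack: select{more: end, stop: X}, retry: send[Bool].end}}, more: recv[Unit].send[Bool].send[Int].X}}

μX ↦ μX  (rec unchanged)
  offer{data,ack} ↦ select{data,ack}  (offer→select)
    [data]
      send[Int] ↦ recv[Int]
        select{more,retry,data} ↦ offer{more,retry,data}  (internal→external)
          [more]
            send[Int] ↦ recv[Int]
              recv[Unit] ↦ send[Unit]
                X self-dual
          [retry]
            send[Str] ↦ recv[Str]
              send[Int] ↦ recv[Int]
                X self-dual
          [data]
            select{ack,err} ↦ offer{ack,err}  (internal→external)
              [ack]
                recv[Unit] ↦ send[Unit]
                  X self-dual
              [err]
                select{ack,more} ↦ offer{ack,more}  (internal→external)
                  [ack]
                    X self-dual
                  [more]
                    X self-dual
    [ack]
      offer{done,ok,more} ↦ select{done,ok,more}  (offer→select)
        [done]
          send[Int] ↦ recv[Int]
            recv[Str] ↦ send[Str]
              send[Unit] ↦ recv[Unit]
                X self-dual
        [ok]
          offer{more,done,data} ↦ select{more,done,data}  (offer→select)
            [more]
              send[Bool] ↦ recv[Bool]
                offer{more,done,ack} ↦ select{more,done,ack}  (offer→select)
                  [more]
                    X self-dual
                  [done]
                    X self-dual
                  [ack]
                    X self-dual
            [done]
              send[Int] ↦ recv[Int]
                offer{more,ok,data} ↦ select{more,ok,data}  (offer→select)
                  [more]
                    X self-dual
                  [ok]
                    X self-dual
                  [data]
                    end self-dual
            [data]
              select{ack,retry} ↦ offer{ack,retry}  (internal→external)
                [ack]
                  offer{more,stop} ↦ select{more,stop}  (offer→select)
                    [more]
                      end self-dual
                    [stop]
                      X self-dual
                [retry]
                  recv[Bool] ↦ send[Bool]
                    end self-dual
        [more]
          send[Unit] ↦ recv[Unit]
            recv[Bool] ↦ send[Bool]
              recv[Int] ↦ send[Int]
                X self-dual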